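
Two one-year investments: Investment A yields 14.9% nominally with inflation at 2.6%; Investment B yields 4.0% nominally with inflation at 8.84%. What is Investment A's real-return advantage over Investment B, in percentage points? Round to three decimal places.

Investment A real return: 1.149/1.026 − 1 = 11.9883%.
Investment B real return: 1.040/1.0884 − 1 = -4.4469%.
Difference: 11.9883 − (-4.4469) = 16.4352 pp.

16.435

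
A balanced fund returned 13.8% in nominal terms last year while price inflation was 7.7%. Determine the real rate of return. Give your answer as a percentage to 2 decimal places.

5.66%

Real return via the Fisher equation: (1 + 13.8%)/(1 + 7.7%) − 1 = 1.138/1.077 − 1 ≈ 0.05664.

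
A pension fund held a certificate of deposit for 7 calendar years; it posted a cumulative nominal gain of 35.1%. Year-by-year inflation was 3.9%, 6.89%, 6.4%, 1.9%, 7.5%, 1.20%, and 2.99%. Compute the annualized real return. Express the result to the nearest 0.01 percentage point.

0.02%

Cumulative inflation factor: 1.039 × 1.0689 × 1.064 × 1.019 × 1.075 × 1.0120 × 1.0299 ≈ 1.34913.
Nominal growth factor: 1.35100. Real growth factor = 1.35100 / 1.34913 ≈ 1.00139.
Annualized: 1.00139^(1/7) − 1 ≈ 0.00020.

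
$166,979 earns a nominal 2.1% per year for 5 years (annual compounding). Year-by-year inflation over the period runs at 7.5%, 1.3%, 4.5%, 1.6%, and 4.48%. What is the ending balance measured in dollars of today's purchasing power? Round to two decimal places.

$153,366.14

Nominal value at maturity: $166,979 × (1 + 2.1%)^5 ≈ $185,263.80.
Price-level factor over 5 years: 1.075 × 1.013 × 1.045 × 1.016 × 1.0448 ≈ 1.2079836939.
Dividing the nominal maturity value by the price-level factor gives the value in today's money.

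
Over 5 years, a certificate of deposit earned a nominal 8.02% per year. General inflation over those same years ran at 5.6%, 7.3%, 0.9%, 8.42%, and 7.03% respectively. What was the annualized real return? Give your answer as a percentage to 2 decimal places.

2.08%

Cumulative inflation factor: 1.056 × 1.073 × 1.009 × 1.0842 × 1.0703 ≈ 1.32669.
Nominal growth factor: 1.47069. Real growth factor = 1.47069 / 1.32669 ≈ 1.10854.
Annualized: 1.10854^(1/5) − 1 ≈ 0.02082.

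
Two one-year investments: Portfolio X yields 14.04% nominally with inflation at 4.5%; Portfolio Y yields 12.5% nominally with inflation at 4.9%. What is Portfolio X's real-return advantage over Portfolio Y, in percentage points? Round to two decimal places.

Portfolio X real return: 1.1404/1.045 − 1 = 9.129%.
Portfolio Y real return: 1.125/1.049 − 1 = 7.245%.
Difference: 9.129 − 7.245 = 1.884 pp.

1.88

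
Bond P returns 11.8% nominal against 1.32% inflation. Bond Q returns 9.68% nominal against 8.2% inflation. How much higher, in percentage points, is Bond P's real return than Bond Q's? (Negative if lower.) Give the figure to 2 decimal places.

Bond P real return: 1.118/1.0132 − 1 = 10.343%.
Bond Q real return: 1.0968/1.082 − 1 = 1.368%.
Difference: 10.343 − 1.368 = 8.975 pp.

8.98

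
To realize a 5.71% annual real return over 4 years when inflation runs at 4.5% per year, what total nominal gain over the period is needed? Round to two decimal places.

Required annual nominal rate: (1+5.71%)(1+4.5%) − 1 = 10.46695%.
Cumulative over 4 years: (1 + 0.1046695)^4 − 1 ≈ 0.48912.

48.91%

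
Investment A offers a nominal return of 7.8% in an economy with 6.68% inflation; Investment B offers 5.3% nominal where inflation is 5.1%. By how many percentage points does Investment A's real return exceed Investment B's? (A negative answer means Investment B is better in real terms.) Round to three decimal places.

0.860

Investment A real return: 1.078/1.0668 − 1 = 1.0499%.
Investment B real return: 1.053/1.051 − 1 = 0.1903%.
Difference: 1.0499 − 0.1903 = 0.8596 pp.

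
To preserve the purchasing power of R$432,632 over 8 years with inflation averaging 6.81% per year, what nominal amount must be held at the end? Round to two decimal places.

Cumulative price-level factor: (1+6.81%)^8 ≈ 1.6939294577.
The nominal amount required is R$432,632 scaled up by that factor.

R$732,848.09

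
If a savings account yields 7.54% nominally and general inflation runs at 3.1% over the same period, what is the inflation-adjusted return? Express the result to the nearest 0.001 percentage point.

4.306%

Real return via the Fisher equation: (1 + 7.54%)/(1 + 3.1%) − 1 = 1.0754/1.031 − 1 ≈ 0.04306.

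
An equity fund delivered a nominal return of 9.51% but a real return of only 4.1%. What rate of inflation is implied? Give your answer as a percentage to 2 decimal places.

5.20%

From (1+r_nom) = (1+r_real)(1+π), we get 1+π = (1 + 9.51%)/(1 + 4.1%) = 1.0951/1.041 ≈ 1.05197.
So π ≈ 5.1969%.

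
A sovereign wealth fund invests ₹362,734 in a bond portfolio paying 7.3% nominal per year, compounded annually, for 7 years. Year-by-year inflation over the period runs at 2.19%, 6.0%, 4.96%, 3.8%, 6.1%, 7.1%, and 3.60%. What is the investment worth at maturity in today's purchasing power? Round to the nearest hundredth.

₹427,549.37

Nominal value at maturity: ₹362,734 × (1 + 7.3%)^7 ≈ ₹593,999.83.
Price-level factor over 7 years: 1.0219 × 1.060 × 1.0496 × 1.038 × 1.061 × 1.071 × 1.0360 ≈ 1.3893128420.
Dividing the nominal maturity value by the price-level factor gives the value in today's money.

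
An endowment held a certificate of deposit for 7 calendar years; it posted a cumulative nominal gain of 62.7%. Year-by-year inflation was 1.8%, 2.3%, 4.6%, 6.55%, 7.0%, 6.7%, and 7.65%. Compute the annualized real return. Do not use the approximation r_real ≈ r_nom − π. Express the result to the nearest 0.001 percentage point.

1.897%

Cumulative inflation factor: 1.018 × 1.023 × 1.046 × 1.0655 × 1.070 × 1.067 × 1.0765 ≈ 1.42650.
Nominal growth factor: 1.62700. Real growth factor = 1.62700 / 1.42650 ≈ 1.14056.
Annualized: 1.14056^(1/7) − 1 ≈ 0.01897.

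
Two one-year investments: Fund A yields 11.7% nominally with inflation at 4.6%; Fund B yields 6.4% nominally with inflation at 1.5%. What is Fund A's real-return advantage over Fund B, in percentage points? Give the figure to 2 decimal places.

Fund A real return: 1.117/1.046 − 1 = 6.788%.
Fund B real return: 1.064/1.015 − 1 = 4.828%.
Difference: 6.788 − 4.828 = 1.960 pp.

1.96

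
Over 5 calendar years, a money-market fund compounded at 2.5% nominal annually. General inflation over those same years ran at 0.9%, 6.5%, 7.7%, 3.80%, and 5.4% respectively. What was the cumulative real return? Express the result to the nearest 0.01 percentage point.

-10.64%

Cumulative inflation factor: 1.009 × 1.065 × 1.077 × 1.0380 × 1.054 ≈ 1.26618.
Nominal growth factor: 1.13141. Real growth factor = 1.13141 / 1.26618 ≈ 0.89356.
Total real return ≈ -10.6438%.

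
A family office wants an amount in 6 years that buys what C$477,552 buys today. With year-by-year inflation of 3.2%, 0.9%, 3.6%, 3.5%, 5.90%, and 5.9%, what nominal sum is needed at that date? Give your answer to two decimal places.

C$597,975.73

Cumulative price-level factor: 1.032 × 1.009 × 1.036 × 1.035 × 1.0590 × 1.059 ≈ 1.2521688305.
The nominal amount required is C$477,552 scaled up by that factor.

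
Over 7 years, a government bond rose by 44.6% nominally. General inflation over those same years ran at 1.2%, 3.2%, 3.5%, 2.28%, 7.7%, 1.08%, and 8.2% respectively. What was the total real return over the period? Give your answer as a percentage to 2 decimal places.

11.04%

Cumulative inflation factor: 1.012 × 1.032 × 1.035 × 1.0228 × 1.077 × 1.0108 × 1.082 ≈ 1.30227.
Nominal growth factor: 1.44600. Real growth factor = 1.44600 / 1.30227 ≈ 1.11037.
Total real return ≈ 11.0373%.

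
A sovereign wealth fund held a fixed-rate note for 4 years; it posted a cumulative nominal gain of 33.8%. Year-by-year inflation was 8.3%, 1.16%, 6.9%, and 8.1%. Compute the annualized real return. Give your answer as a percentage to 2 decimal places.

1.39%

Cumulative inflation factor: 1.083 × 1.0116 × 1.069 × 1.081 ≈ 1.26602.
Nominal growth factor: 1.33800. Real growth factor = 1.33800 / 1.26602 ≈ 1.05686.
Annualized: 1.05686^(1/4) − 1 ≈ 0.01392.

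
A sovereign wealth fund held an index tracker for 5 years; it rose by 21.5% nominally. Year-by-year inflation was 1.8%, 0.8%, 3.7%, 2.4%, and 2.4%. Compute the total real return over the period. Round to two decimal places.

Cumulative inflation factor: 1.018 × 1.008 × 1.037 × 1.024 × 1.024 ≈ 1.11580.
Nominal growth factor: 1.21500. Real growth factor = 1.21500 / 1.11580 ≈ 1.08890.
Total real return ≈ 8.8903%.

8.89%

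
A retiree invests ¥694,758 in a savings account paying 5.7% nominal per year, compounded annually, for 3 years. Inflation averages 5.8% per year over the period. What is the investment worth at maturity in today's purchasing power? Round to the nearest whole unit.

¥692,790

Nominal value at maturity: ¥694,758 × (1 + 5.7%)^3 ≈ ¥820,462.
Price-level factor over 3 years: (1 + 5.8%)^3 = 1.184287112.
Dividing the nominal maturity value by the price-level factor gives the value in today's money.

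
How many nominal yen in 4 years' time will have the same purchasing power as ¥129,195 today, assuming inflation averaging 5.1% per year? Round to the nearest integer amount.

Cumulative price-level factor: (1+5.1%)^4 ≈ 1.2201433692.
Multiplying ¥129,195 by the price-level factor gives the future nominal sum.

¥157,636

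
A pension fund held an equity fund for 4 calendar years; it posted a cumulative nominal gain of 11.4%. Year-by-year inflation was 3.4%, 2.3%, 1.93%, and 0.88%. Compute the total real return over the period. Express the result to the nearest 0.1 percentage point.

2.4%

Cumulative inflation factor: 1.034 × 1.023 × 1.0193 × 1.0088 ≈ 1.08769.
Nominal growth factor: 1.11400. Real growth factor = 1.11400 / 1.08769 ≈ 1.02419.
Total real return ≈ 2.4193%.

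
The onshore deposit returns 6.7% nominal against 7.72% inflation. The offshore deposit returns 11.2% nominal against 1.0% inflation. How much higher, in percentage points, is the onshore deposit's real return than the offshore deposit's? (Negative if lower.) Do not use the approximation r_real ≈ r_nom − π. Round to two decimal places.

The onshore deposit real return: 1.067/1.0772 − 1 = -0.947%.
The offshore deposit real return: 1.112/1.010 − 1 = 10.099%.
Difference: -0.947 − 10.099 = -11.046 pp.

-11.05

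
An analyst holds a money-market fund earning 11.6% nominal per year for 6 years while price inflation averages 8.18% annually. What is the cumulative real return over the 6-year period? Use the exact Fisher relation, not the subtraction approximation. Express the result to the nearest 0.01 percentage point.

20.53%

The annual real rate is (1+11.6%)/(1+8.18%) − 1 = 3.1614%.
Compounded over 6 years: (1 + 0.031614)^6 − 1 ≈ 0.20532.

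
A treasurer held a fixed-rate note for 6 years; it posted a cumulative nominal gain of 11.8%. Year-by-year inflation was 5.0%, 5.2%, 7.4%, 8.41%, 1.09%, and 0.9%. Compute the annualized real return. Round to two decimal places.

Cumulative inflation factor: 1.050 × 1.052 × 1.074 × 1.0841 × 1.0109 × 1.009 ≈ 1.31183.
Nominal growth factor: 1.11800. Real growth factor = 1.11800 / 1.31183 ≈ 0.85224.
Annualized: 0.85224^(1/6) − 1 ≈ -0.02630.

-2.63%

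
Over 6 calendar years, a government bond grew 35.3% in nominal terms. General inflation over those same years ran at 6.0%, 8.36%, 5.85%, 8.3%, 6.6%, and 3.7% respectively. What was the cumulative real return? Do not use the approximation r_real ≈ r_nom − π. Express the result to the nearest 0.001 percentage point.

-7.046%

Cumulative inflation factor: 1.060 × 1.0836 × 1.0585 × 1.083 × 1.066 × 1.037 ≈ 1.45556.
Nominal growth factor: 1.35300. Real growth factor = 1.35300 / 1.45556 ≈ 0.92954.
Total real return ≈ -7.0461%.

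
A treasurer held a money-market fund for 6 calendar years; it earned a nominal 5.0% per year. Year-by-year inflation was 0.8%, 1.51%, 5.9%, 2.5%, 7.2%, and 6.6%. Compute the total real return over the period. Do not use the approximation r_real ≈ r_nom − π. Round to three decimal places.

Cumulative inflation factor: 1.008 × 1.0151 × 1.059 × 1.025 × 1.072 × 1.066 ≈ 1.26923.
Nominal growth factor: 1.34010. Real growth factor = 1.34010 / 1.26923 ≈ 1.05583.
Total real return ≈ 5.5832%.

5.583%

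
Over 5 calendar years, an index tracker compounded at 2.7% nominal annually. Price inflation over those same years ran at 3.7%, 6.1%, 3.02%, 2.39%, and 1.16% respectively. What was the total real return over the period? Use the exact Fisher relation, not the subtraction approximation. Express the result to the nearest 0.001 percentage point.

-2.687%

Cumulative inflation factor: 1.037 × 1.061 × 1.0302 × 1.0239 × 1.0116 ≈ 1.17404.
Nominal growth factor: 1.14249. Real growth factor = 1.14249 / 1.17404 ≈ 0.97313.
Total real return ≈ -2.6872%.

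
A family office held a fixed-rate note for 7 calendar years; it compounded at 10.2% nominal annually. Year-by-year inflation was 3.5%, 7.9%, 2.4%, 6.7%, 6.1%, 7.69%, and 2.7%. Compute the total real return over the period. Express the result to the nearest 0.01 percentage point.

37.84%

Cumulative inflation factor: 1.035 × 1.079 × 1.024 × 1.067 × 1.061 × 1.0769 × 1.027 ≈ 1.43182.
Nominal growth factor: 1.97365. Real growth factor = 1.97365 / 1.43182 ≈ 1.37843.
Total real return ≈ 37.8427%.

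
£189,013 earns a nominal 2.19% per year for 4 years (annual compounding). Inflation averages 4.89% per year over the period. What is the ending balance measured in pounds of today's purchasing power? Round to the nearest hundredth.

Nominal value at maturity: £189,013 × (1 + 2.19%)^4 ≈ £206,122.44.
Price-level factor over 4 years: (1 + 4.89%)^4 ≈ 1.2104206986.
The maturity value deflated by that factor is the answer in today's purchasing power.

£170,289.92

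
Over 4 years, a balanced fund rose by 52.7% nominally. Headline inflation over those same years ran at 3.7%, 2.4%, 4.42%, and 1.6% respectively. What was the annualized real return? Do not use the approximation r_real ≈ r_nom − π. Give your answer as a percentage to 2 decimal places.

Cumulative inflation factor: 1.037 × 1.024 × 1.0442 × 1.016 ≈ 1.12656.
Nominal growth factor: 1.52700. Real growth factor = 1.52700 / 1.12656 ≈ 1.35545.
Annualized: 1.35545^(1/4) − 1 ≈ 0.07900.

7.90%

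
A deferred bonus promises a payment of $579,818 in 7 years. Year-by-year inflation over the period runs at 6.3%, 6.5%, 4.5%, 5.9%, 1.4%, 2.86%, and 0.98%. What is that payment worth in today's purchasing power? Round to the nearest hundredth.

$439,416.87

Price-level factor over 7 years: 1.063 × 1.065 × 1.045 × 1.059 × 1.014 × 1.0286 × 1.0098 ≈ 1.3195169221.
Purchasing power today: $579,818 divided by that factor.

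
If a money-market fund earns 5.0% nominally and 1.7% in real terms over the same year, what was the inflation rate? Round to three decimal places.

From (1+r_nom) = (1+r_real)(1+π), we get 1+π = (1 + 5.0%)/(1 + 1.7%) = 1.050/1.017 ≈ 1.03245.
So π ≈ 3.2448%.

3.245%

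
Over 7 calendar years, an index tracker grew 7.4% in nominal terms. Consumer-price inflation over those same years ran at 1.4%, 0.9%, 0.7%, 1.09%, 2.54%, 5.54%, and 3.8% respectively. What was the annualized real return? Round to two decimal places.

Cumulative inflation factor: 1.014 × 1.009 × 1.007 × 1.0109 × 1.0254 × 1.0554 × 1.038 ≈ 1.16997.
Nominal growth factor: 1.07400. Real growth factor = 1.07400 / 1.16997 ≈ 0.91797.
Annualized: 0.91797^(1/7) − 1 ≈ -0.01215.

-1.22%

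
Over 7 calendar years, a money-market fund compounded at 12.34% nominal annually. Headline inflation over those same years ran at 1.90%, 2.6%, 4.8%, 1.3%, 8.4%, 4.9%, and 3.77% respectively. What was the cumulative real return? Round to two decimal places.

Cumulative inflation factor: 1.0190 × 1.026 × 1.048 × 1.013 × 1.084 × 1.049 × 1.0377 ≈ 1.30969.
Nominal growth factor: 2.25809. Real growth factor = 2.25809 / 1.30969 ≈ 1.72414.
Total real return ≈ 72.4138%.

72.41%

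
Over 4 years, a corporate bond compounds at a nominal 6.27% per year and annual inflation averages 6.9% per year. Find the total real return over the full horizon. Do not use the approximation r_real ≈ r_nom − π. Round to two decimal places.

-2.34%

The annual real rate is (1+6.27%)/(1+6.9%) − 1 = -0.5893%.
Compounded over 4 years: (1 + -0.005893)^4 − 1 ≈ -0.02337.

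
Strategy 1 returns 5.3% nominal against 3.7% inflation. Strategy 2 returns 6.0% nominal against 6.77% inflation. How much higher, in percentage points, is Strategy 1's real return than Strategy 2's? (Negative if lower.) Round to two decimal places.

Strategy 1 real return: 1.053/1.037 − 1 = 1.543%.
Strategy 2 real return: 1.060/1.0677 − 1 = -0.721%.
Difference: 1.543 − (-0.721) = 2.264 pp.

2.26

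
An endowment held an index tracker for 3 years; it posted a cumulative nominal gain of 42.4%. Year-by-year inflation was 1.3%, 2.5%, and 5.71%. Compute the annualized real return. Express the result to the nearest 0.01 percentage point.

9.07%

Cumulative inflation factor: 1.013 × 1.025 × 1.0571 ≈ 1.09761.
Nominal growth factor: 1.42400. Real growth factor = 1.42400 / 1.09761 ≈ 1.29736.
Annualized: 1.29736^(1/3) − 1 ≈ 0.09065.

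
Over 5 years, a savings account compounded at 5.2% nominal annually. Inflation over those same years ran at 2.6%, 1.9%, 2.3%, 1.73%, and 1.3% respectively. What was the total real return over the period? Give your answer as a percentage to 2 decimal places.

Cumulative inflation factor: 1.026 × 1.019 × 1.023 × 1.0173 × 1.013 ≈ 1.10219.
Nominal growth factor: 1.28848. Real growth factor = 1.28848 / 1.10219 ≈ 1.16902.
Total real return ≈ 16.9023%.

16.90%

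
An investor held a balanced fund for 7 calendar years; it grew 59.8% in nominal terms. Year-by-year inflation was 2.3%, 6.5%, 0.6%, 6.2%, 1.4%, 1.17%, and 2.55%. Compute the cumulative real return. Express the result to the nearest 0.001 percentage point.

30.498%

Cumulative inflation factor: 1.023 × 1.065 × 1.006 × 1.062 × 1.014 × 1.0117 × 1.0255 ≈ 1.22454.
Nominal growth factor: 1.59800. Real growth factor = 1.59800 / 1.22454 ≈ 1.30498.
Total real return ≈ 30.4979%.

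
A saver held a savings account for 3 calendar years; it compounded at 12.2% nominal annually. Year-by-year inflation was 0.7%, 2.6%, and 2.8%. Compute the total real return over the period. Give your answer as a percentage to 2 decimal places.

Cumulative inflation factor: 1.007 × 1.026 × 1.028 ≈ 1.06211.
Nominal growth factor: 1.41247. Real growth factor = 1.41247 / 1.06211 ≈ 1.32987.
Total real return ≈ 32.9868%.

32.99%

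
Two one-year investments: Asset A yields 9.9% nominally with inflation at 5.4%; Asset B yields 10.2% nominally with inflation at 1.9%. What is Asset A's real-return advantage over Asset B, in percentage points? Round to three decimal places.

-3.876

Asset A real return: 1.099/1.054 − 1 = 4.2694%.
Asset B real return: 1.102/1.019 − 1 = 8.1452%.
Difference: 4.2694 − 8.1452 = -3.8758 pp.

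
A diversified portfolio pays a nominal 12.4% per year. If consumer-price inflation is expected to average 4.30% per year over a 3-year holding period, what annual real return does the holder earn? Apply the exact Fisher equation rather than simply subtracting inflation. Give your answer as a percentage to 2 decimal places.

With constant rates the annual real return is the same each year: (1+12.4%)/(1+4.30%) − 1 = 0.07766.

7.77%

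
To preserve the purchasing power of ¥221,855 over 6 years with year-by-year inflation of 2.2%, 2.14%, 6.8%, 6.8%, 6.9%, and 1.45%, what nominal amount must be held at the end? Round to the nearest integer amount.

¥286,476

Cumulative price-level factor: 1.022 × 1.0214 × 1.068 × 1.068 × 1.069 × 1.0145 ≈ 1.2912757981.
Multiplying ¥221,855 by the price-level factor gives the future nominal sum.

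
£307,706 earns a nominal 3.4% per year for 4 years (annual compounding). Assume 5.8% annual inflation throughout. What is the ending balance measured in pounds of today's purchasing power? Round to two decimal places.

£280,721.35

Nominal value at maturity: £307,706 × (1 + 3.4%)^4 ≈ £351,737.05.
Price-level factor over 4 years: (1 + 5.8%)^4 ≈ 1.2529757645.
The maturity value deflated by that factor is the answer in today's purchasing power.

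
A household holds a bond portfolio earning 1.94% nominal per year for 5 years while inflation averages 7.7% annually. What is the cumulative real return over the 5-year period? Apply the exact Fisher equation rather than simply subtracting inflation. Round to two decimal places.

-24.03%

The annual real rate is (1+1.94%)/(1+7.7%) − 1 = -5.3482%.
Compounded over 5 years: (1 + -0.053482)^5 − 1 ≈ -0.24030.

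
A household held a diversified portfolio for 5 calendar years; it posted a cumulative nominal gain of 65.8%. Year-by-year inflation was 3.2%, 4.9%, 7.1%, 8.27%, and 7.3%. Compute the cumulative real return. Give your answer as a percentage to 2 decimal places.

Cumulative inflation factor: 1.032 × 1.049 × 1.071 × 1.0827 × 1.073 ≈ 1.34695.
Nominal growth factor: 1.65800. Real growth factor = 1.65800 / 1.34695 ≈ 1.23093.
Total real return ≈ 23.0926%.

23.09%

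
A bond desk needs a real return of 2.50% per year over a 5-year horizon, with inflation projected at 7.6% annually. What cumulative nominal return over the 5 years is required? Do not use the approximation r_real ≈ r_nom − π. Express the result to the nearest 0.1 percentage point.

Required annual nominal rate: (1+2.50%)(1+7.6%) − 1 = 10.29%.
Cumulative over 5 years: (1 + 0.1029)^5 − 1 ≈ 0.63185.

63.2%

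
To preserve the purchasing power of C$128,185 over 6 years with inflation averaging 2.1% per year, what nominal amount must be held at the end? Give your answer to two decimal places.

C$145,208.37

Cumulative price-level factor: (1+2.1%)^6 ≈ 1.1328031618.
The nominal amount required is C$128,185 scaled up by that factor.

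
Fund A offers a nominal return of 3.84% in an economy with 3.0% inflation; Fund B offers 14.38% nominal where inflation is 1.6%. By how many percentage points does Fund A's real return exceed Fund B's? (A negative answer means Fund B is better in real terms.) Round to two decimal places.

Fund A real return: 1.0384/1.030 − 1 = 0.816%.
Fund B real return: 1.1438/1.016 − 1 = 12.579%.
Difference: 0.816 − 12.579 = -11.763 pp.

-11.76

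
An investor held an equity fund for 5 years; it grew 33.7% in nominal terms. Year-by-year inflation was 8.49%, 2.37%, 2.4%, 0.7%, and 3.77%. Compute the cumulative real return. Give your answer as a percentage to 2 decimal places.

12.50%

Cumulative inflation factor: 1.0849 × 1.0237 × 1.024 × 1.007 × 1.0377 ≈ 1.18840.
Nominal growth factor: 1.33700. Real growth factor = 1.33700 / 1.18840 ≈ 1.12504.
Total real return ≈ 12.5039%.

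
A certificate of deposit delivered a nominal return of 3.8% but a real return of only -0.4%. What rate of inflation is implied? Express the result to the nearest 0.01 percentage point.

From (1+r_nom) = (1+r_real)(1+π), we get 1+π = (1 + 3.8%)/(1 − 0.4%) = 1.038/0.996 ≈ 1.04217.
So π ≈ 4.2169%.

4.22%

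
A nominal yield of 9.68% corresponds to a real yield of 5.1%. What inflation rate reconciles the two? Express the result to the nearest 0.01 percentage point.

4.36%

From (1+r_nom) = (1+r_real)(1+π), we get 1+π = (1 + 9.68%)/(1 + 5.1%) = 1.0968/1.051 ≈ 1.04358.
So π ≈ 4.3578%.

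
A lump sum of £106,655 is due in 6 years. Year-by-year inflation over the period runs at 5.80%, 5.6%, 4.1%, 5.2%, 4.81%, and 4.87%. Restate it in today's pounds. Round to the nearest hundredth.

£79,306.94

Price-level factor over 6 years: 1.0580 × 1.056 × 1.041 × 1.052 × 1.0481 × 1.0487 ≈ 1.3448382233.
Purchasing power today: £106,655 divided by that factor.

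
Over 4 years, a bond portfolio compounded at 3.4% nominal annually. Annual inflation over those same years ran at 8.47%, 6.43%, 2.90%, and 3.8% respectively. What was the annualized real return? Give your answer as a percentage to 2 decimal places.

Cumulative inflation factor: 1.0847 × 1.0643 × 1.0290 × 1.038 ≈ 1.23307.
Nominal growth factor: 1.14309. Real growth factor = 1.14309 / 1.23307 ≈ 0.92703.
Annualized: 0.92703^(1/4) − 1 ≈ -0.01876.

-1.88%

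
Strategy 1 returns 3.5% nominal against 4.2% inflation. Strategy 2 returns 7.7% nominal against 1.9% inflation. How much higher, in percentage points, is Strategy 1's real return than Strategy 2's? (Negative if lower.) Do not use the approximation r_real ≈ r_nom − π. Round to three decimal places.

Strategy 1 real return: 1.035/1.042 − 1 = -0.6718%.
Strategy 2 real return: 1.077/1.019 − 1 = 5.6919%.
Difference: -0.6718 − 5.6919 = -6.3637 pp.

-6.364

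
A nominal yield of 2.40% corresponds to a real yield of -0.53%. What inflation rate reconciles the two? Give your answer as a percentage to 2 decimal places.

From (1+r_nom) = (1+r_real)(1+π), we get 1+π = (1 + 2.40%)/(1 − 0.53%) = 1.0240/0.9947 ≈ 1.02946.
So π ≈ 2.9456%.

2.95%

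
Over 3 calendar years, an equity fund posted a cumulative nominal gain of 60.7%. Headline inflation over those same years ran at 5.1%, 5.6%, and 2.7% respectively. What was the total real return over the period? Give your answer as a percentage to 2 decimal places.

40.99%

Cumulative inflation factor: 1.051 × 1.056 × 1.027 ≈ 1.13982.
Nominal growth factor: 1.60700. Real growth factor = 1.60700 / 1.13982 ≈ 1.40987.
Total real return ≈ 40.9869%.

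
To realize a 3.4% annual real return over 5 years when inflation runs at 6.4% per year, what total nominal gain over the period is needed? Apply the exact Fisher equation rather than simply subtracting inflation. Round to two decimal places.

Required annual nominal rate: (1+3.4%)(1+6.4%) − 1 = 10.0176%.
Cumulative over 5 years: (1 + 0.100176)^5 − 1 ≈ 0.61180.

61.18%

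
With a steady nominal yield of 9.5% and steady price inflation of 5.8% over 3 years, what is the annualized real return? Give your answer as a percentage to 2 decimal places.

3.50%

With constant rates the annual real return is the same each year: (1+9.5%)/(1+5.8%) − 1 = 0.03497.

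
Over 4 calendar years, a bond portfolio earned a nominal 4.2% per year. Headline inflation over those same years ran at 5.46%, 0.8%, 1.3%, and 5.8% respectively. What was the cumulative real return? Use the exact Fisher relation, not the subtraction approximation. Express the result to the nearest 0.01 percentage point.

3.47%

Cumulative inflation factor: 1.0546 × 1.008 × 1.013 × 1.058 ≈ 1.13931.
Nominal growth factor: 1.17888. Real growth factor = 1.17888 / 1.13931 ≈ 1.03473.
Total real return ≈ 3.4731%.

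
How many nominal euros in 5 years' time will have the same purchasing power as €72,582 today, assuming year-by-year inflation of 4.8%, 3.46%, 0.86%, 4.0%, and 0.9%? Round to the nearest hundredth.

€83,292.55

Cumulative price-level factor: 1.048 × 1.0346 × 1.0086 × 1.040 × 1.009 ≈ 1.1475648203.
Multiplying €72,582 by the price-level factor gives the future nominal sum.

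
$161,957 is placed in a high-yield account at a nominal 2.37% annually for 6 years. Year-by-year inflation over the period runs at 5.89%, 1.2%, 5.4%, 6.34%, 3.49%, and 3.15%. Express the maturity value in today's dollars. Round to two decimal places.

$145,376.96

Nominal value at maturity: $161,957 × (1 + 2.37%)^6 ≈ $186,395.72.
Price-level factor over 6 years: 1.0589 × 1.012 × 1.054 × 1.0634 × 1.0349 × 1.0315 ≈ 1.2821544586.
The maturity value deflated by that factor is the answer in today's purchasing power.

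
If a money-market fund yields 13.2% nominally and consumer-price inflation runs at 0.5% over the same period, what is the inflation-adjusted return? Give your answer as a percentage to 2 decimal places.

Real return via the Fisher equation: (1 + 13.2%)/(1 + 0.5%) − 1 = 1.132/1.005 − 1 ≈ 0.12637.

12.64%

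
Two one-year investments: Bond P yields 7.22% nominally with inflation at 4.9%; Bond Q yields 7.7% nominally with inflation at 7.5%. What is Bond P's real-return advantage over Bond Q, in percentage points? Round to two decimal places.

2.03

Bond P real return: 1.0722/1.049 − 1 = 2.212%.
Bond Q real return: 1.077/1.075 − 1 = 0.186%.
Difference: 2.212 − 0.186 = 2.026 pp.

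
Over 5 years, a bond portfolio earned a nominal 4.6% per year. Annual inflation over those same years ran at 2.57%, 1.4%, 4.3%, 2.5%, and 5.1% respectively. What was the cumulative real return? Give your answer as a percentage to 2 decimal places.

Cumulative inflation factor: 1.0257 × 1.014 × 1.043 × 1.025 × 1.051 ≈ 1.16861.
Nominal growth factor: 1.25216. Real growth factor = 1.25216 / 1.16861 ≈ 1.07149.
Total real return ≈ 7.1493%.

7.15%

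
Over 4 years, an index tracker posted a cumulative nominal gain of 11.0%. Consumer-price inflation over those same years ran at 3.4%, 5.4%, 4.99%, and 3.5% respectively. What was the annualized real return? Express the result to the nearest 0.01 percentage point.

Cumulative inflation factor: 1.034 × 1.054 × 1.0499 × 1.035 ≈ 1.18427.
Nominal growth factor: 1.11000. Real growth factor = 1.11000 / 1.18427 ≈ 0.93729.
Annualized: 0.93729^(1/4) − 1 ≈ -0.01606.

-1.61%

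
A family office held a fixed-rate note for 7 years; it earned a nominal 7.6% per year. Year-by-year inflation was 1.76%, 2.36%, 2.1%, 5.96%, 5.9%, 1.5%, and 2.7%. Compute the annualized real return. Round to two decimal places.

Cumulative inflation factor: 1.0176 × 1.0236 × 1.021 × 1.0596 × 1.059 × 1.015 × 1.027 ≈ 1.24396.
Nominal growth factor: 1.66988. Real growth factor = 1.66988 / 1.24396 ≈ 1.34239.
Annualized: 1.34239^(1/7) − 1 ≈ 0.04296.

4.30%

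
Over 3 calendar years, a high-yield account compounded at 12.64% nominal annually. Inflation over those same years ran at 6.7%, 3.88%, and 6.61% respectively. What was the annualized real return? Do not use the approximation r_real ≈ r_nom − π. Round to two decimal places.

Cumulative inflation factor: 1.067 × 1.0388 × 1.0661 ≈ 1.18166.
Nominal growth factor: 1.42915. Real growth factor = 1.42915 / 1.18166 ≈ 1.20944.
Annualized: 1.20944^(1/3) − 1 ≈ 0.06544.

6.54%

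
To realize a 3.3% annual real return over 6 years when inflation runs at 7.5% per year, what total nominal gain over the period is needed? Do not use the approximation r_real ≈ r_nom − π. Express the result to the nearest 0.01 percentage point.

Required annual nominal rate: (1+3.3%)(1+7.5%) − 1 = 11.0475%.
Cumulative over 6 years: (1 + 0.110475)^6 − 1 ≈ 0.87522.

87.52%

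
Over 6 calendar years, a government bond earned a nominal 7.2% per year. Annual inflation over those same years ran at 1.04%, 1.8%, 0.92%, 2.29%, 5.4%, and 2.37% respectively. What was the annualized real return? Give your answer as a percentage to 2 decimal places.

4.80%

Cumulative inflation factor: 1.0104 × 1.018 × 1.0092 × 1.0229 × 1.054 × 1.0237 ≈ 1.14568.
Nominal growth factor: 1.51764. Real growth factor = 1.51764 / 1.14568 ≈ 1.32466.
Annualized: 1.32466^(1/6) − 1 ≈ 0.04797.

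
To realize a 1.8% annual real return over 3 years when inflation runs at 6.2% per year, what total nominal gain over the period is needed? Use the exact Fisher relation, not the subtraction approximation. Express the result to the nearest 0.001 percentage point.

26.362%

Required annual nominal rate: (1+1.8%)(1+6.2%) − 1 = 8.1116%.
Cumulative over 3 years: (1 + 0.081116)^3 − 1 ≈ 0.26362.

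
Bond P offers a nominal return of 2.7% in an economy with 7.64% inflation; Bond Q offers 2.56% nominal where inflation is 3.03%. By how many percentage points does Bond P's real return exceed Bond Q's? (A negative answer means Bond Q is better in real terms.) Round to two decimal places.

-4.13

Bond P real return: 1.027/1.0764 − 1 = -4.589%.
Bond Q real return: 1.0256/1.0303 − 1 = -0.456%.
Difference: -4.589 − (-0.456) = -4.133 pp.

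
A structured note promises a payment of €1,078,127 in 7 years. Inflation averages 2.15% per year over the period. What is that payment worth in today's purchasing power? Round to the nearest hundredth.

€928,969.22

Price-level factor over 7 years: (1 + 2.15%)^7 ≈ 1.1605626689.
Purchasing power today: €1,078,127 divided by that factor.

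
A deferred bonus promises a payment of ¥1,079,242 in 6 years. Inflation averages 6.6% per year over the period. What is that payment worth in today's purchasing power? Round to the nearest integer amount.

Price-level factor over 6 years: (1 + 6.6%)^6 ≈ 1.4673821377.
Purchasing power today: ¥1,079,242 divided by that factor.

¥735,488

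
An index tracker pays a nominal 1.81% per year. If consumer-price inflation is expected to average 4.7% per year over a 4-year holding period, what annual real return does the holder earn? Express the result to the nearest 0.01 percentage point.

-2.76%

With constant rates the annual real return is the same each year: (1+1.81%)/(1+4.7%) − 1 = -0.02760.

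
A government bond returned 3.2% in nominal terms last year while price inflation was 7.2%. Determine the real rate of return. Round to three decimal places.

Real return via the Fisher equation: (1 + 3.2%)/(1 + 7.2%) − 1 = 1.032/1.072 − 1 ≈ -0.03731.

-3.731%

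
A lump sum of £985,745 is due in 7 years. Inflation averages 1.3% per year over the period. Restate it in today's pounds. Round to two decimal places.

£900,530.58

Price-level factor over 7 years: (1 + 1.3%)^7 ≈ 1.0946269025.
Purchasing power today: £985,745 divided by that factor.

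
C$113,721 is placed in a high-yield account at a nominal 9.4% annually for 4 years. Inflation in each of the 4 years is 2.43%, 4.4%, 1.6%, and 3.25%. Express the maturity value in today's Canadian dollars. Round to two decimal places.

C$145,210.67

Nominal value at maturity: C$113,721 × (1 + 9.4%)^4 ≈ C$162,895.83.
Price-level factor over 4 years: 1.0243 × 1.044 × 1.016 × 1.0325 ≈ 1.1217896782.
The maturity value deflated by that factor is the answer in today's purchasing power.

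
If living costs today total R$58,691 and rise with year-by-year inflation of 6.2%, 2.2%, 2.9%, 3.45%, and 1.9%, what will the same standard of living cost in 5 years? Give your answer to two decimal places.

R$69,098.24

Cumulative price-level factor: 1.062 × 1.022 × 1.029 × 1.0345 × 1.019 ≈ 1.1773225606.
The nominal amount required is R$58,691 scaled up by that factor.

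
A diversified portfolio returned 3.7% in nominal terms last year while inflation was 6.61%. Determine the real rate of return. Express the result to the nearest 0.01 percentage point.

Real return via the Fisher equation: (1 + 3.7%)/(1 + 6.61%) − 1 = 1.037/1.0661 − 1 ≈ -0.02730.

-2.73%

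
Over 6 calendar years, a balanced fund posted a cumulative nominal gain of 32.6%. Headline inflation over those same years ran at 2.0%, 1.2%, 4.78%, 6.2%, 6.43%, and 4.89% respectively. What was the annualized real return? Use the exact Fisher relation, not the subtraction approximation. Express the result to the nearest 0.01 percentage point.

Cumulative inflation factor: 1.020 × 1.012 × 1.0478 × 1.062 × 1.0643 × 1.0489 ≈ 1.28228.
Nominal growth factor: 1.32600. Real growth factor = 1.32600 / 1.28228 ≈ 1.03410.
Annualized: 1.03410^(1/6) − 1 ≈ 0.00560.

0.56%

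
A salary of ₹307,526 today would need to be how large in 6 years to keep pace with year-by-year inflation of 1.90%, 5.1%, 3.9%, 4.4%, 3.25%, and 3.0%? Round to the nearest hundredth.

Cumulative price-level factor: 1.0190 × 1.051 × 1.039 × 1.044 × 1.0325 × 1.030 ≈ 1.2354359402.
Multiplying ₹307,526 by the price-level factor gives the future nominal sum.

₹379,928.67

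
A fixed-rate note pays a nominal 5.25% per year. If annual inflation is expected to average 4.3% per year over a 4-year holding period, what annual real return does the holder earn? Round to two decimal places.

0.91%

With constant rates the annual real return is the same each year: (1+5.25%)/(1+4.3%) − 1 = 0.00911.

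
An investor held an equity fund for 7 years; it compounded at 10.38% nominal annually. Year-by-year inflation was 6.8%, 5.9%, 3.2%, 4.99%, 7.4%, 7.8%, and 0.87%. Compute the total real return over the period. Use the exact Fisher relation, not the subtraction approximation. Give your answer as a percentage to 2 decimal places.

39.49%

Cumulative inflation factor: 1.068 × 1.059 × 1.032 × 1.0499 × 1.074 × 1.078 × 1.0087 ≈ 1.43113.
Nominal growth factor: 1.99633. Real growth factor = 1.99633 / 1.43113 ≈ 1.39493.
Total real return ≈ 39.4931%.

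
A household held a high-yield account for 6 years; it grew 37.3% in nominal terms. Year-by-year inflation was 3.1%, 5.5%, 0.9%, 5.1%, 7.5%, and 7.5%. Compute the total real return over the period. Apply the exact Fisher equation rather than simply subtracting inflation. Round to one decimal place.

Cumulative inflation factor: 1.031 × 1.055 × 1.009 × 1.051 × 1.075 × 1.075 ≈ 1.33297.
Nominal growth factor: 1.37300. Real growth factor = 1.37300 / 1.33297 ≈ 1.03003.
Total real return ≈ 3.0027%.

3.0%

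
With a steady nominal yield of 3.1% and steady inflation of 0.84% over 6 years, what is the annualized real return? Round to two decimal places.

With constant rates the annual real return is the same each year: (1+3.1%)/(1+0.84%) − 1 = 0.02241.

2.24%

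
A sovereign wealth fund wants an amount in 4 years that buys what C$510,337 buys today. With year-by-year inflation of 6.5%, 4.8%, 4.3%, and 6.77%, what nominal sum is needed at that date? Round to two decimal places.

Cumulative price-level factor: 1.065 × 1.048 × 1.043 × 1.0677 ≈ 1.2429236209.
Multiplying C$510,337 by the price-level factor gives the future nominal sum.

C$634,309.91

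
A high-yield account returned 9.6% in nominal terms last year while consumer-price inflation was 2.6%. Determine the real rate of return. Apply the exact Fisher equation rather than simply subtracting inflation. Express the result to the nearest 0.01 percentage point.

Real return via the Fisher equation: (1 + 9.6%)/(1 + 2.6%) − 1 = 1.096/1.026 − 1 ≈ 0.06823.

6.82%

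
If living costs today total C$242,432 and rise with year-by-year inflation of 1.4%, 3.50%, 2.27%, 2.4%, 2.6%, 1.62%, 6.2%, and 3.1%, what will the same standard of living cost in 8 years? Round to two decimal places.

Cumulative price-level factor: 1.014 × 1.0350 × 1.0227 × 1.024 × 1.026 × 1.0162 × 1.062 × 1.031 ≈ 1.2546894630.
Multiplying C$242,432 by the price-level factor gives the future nominal sum.

C$304,176.88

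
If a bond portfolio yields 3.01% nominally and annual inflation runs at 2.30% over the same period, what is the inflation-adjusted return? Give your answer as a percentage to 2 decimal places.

Real return via the Fisher equation: (1 + 3.01%)/(1 + 2.30%) − 1 = 1.0301/1.0230 − 1 ≈ 0.00694.

0.69%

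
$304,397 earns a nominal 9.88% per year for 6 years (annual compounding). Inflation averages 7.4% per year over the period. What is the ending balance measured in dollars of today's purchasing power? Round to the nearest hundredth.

Nominal value at maturity: $304,397 × (1 + 9.88%)^6 ≈ $535,737.78.
Price-level factor over 6 years: (1 + 7.4%)^6 ≈ 1.5347077569.
The maturity value deflated by that factor is the answer in today's purchasing power.

$349,081.30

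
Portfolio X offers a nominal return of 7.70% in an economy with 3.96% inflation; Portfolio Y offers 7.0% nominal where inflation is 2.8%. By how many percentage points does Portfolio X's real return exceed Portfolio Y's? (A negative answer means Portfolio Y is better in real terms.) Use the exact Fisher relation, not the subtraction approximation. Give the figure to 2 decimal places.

Portfolio X real return: 1.0770/1.0396 − 1 = 3.598%.
Portfolio Y real return: 1.070/1.028 − 1 = 4.086%.
Difference: 3.598 − 4.086 = -0.488 pp.

-0.49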